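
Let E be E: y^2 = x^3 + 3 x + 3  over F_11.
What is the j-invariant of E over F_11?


Delta = -16(4 a^3 + 27 b^2) mod 11 = 5
-1728 * (4 a)^3 = -1728 * (4*3)^3 mod 11 = 10
j = 10 * 5^(-1) mod 11 = 2

j = 2 (mod 11)


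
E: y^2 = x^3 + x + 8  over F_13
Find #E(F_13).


For each x in F_13, count y with y^2 = x^3 + 1 x + 8 mod 13:
  x = 1: RHS = 10, y in [6, 7]  -> 2 point(s)
  x = 3: RHS = 12, y in [5, 8]  -> 2 point(s)
  x = 6: RHS = 9, y in [3, 10]  -> 2 point(s)
  x = 10: RHS = 4, y in [2, 11]  -> 2 point(s)
Affine points: 8. Add the point at infinity: total = 9.

#E(F_13) = 9


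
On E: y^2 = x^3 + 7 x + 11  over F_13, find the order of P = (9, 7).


Compute successive multiples of P until we hit O:
  1P = (9, 7)
  2P = (4, 8)
  3P = (12, 4)
  4P = (6, 3)
  5P = (7, 0)
  6P = (6, 10)
  7P = (12, 9)
  8P = (4, 5)
  ... (continuing to 10P)
  10P = O

ord(P) = 10


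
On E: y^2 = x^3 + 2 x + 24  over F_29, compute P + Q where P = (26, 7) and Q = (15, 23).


P != Q, so use the chord formula.
s = (y2 - y1) / (x2 - x1) = (16) / (18) mod 29 = 17
x3 = s^2 - x1 - x2 mod 29 = 17^2 - 26 - 15 = 16
y3 = s (x1 - x3) - y1 mod 29 = 17 * (26 - 16) - 7 = 18

P + Q = (16, 18)


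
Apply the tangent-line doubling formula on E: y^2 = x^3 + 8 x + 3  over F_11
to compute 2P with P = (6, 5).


Doubling: s = (3 x1^2 + a) / (2 y1)
s = (3*6^2 + 8) / (2*5) mod 11 = 5
x3 = s^2 - 2 x1 mod 11 = 5^2 - 2*6 = 2
y3 = s (x1 - x3) - y1 mod 11 = 5 * (6 - 2) - 5 = 4

2P = (2, 4)


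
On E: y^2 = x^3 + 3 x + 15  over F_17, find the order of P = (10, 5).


Compute successive multiples of P until we hit O:
  1P = (10, 5)
  2P = (1, 11)
  3P = (14, 9)
  4P = (11, 11)
  5P = (15, 16)
  6P = (5, 6)
  7P = (0, 10)
  8P = (3, 0)
  ... (continuing to 16P)
  16P = O

ord(P) = 16


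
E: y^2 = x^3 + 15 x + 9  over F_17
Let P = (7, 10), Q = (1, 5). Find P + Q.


P != Q, so use the chord formula.
s = (y2 - y1) / (x2 - x1) = (12) / (11) mod 17 = 15
x3 = s^2 - x1 - x2 mod 17 = 15^2 - 7 - 1 = 13
y3 = s (x1 - x3) - y1 mod 17 = 15 * (7 - 13) - 10 = 2

P + Q = (13, 2)


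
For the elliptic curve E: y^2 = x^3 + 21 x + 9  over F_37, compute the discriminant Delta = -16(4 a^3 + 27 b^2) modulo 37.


4 a^3 + 27 b^2 = 4*21^3 + 27*9^2 = 37044 + 2187 = 39231
Delta = -16 * (39231) = -627696
Delta mod 37 = 9

Delta = 9 (mod 37)


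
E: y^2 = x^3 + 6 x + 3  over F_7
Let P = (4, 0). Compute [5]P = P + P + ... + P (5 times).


k = 5 = 101_2 (binary, LSB first: 101)
Double-and-add from P = (4, 0):
  bit 0 = 1: acc = O + (4, 0) = (4, 0)
  bit 1 = 0: acc unchanged = (4, 0)
  bit 2 = 1: acc = (4, 0) + O = (4, 0)

5P = (4, 0)


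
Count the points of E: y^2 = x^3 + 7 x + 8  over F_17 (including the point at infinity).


For each x in F_17, count y with y^2 = x^3 + 7 x + 8 mod 17:
  x = 0: RHS = 8, y in [5, 12]  -> 2 point(s)
  x = 1: RHS = 16, y in [4, 13]  -> 2 point(s)
  x = 2: RHS = 13, y in [8, 9]  -> 2 point(s)
  x = 4: RHS = 15, y in [7, 10]  -> 2 point(s)
  x = 5: RHS = 15, y in [7, 10]  -> 2 point(s)
  x = 7: RHS = 9, y in [3, 14]  -> 2 point(s)
  x = 8: RHS = 15, y in [7, 10]  -> 2 point(s)
  x = 9: RHS = 1, y in [1, 16]  -> 2 point(s)
  x = 12: RHS = 1, y in [1, 16]  -> 2 point(s)
  x = 13: RHS = 1, y in [1, 16]  -> 2 point(s)
  x = 16: RHS = 0, y in [0]  -> 1 point(s)
Affine points: 21. Add the point at infinity: total = 22.

#E(F_17) = 22


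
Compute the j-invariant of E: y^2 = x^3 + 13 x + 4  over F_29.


Delta = -16(4 a^3 + 27 b^2) mod 29 = 3
-1728 * (4 a)^3 = -1728 * (4*13)^3 mod 29 = 18
j = 18 * 3^(-1) mod 29 = 6

j = 6 (mod 29)


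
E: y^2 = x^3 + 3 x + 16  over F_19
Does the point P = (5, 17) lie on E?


Check whether y^2 = x^3 + 3 x + 16 (mod 19) for (x, y) = (5, 17).
LHS: y^2 = 17^2 mod 19 = 4
RHS: x^3 + 3 x + 16 = 5^3 + 3*5 + 16 mod 19 = 4
LHS = RHS

Yes, on the curve


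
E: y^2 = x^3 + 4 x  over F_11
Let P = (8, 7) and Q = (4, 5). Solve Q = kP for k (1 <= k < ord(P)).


Enumerate multiples of P until we hit Q = (4, 5):
  1P = (8, 7)
  2P = (4, 5)
Match found at i = 2.

k = 2


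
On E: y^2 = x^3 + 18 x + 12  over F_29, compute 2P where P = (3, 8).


Doubling: s = (3 x1^2 + a) / (2 y1)
s = (3*3^2 + 18) / (2*8) mod 29 = 1
x3 = s^2 - 2 x1 mod 29 = 1^2 - 2*3 = 24
y3 = s (x1 - x3) - y1 mod 29 = 1 * (3 - 24) - 8 = 0

2P = (24, 0)


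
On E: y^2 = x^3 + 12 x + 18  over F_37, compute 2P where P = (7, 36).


Doubling: s = (3 x1^2 + a) / (2 y1)
s = (3*7^2 + 12) / (2*36) mod 37 = 13
x3 = s^2 - 2 x1 mod 37 = 13^2 - 2*7 = 7
y3 = s (x1 - x3) - y1 mod 37 = 13 * (7 - 7) - 36 = 1

2P = (7, 1)


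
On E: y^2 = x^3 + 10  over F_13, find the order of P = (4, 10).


Compute successive multiples of P until we hit O:
  1P = (4, 10)
  2P = (4, 3)
  3P = O

ord(P) = 3


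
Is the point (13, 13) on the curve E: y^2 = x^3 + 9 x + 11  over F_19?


Check whether y^2 = x^3 + 9 x + 11 (mod 19) for (x, y) = (13, 13).
LHS: y^2 = 13^2 mod 19 = 17
RHS: x^3 + 9 x + 11 = 13^3 + 9*13 + 11 mod 19 = 7
LHS != RHS

No, not on the curve


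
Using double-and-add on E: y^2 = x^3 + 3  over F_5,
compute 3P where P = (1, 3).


k = 3 = 11_2 (binary, LSB first: 11)
Double-and-add from P = (1, 3):
  bit 0 = 1: acc = O + (1, 3) = (1, 3)
  bit 1 = 1: acc = (1, 3) + (2, 4) = (3, 0)

3P = (3, 0)


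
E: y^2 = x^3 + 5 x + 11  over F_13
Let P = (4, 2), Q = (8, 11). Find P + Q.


P != Q, so use the chord formula.
s = (y2 - y1) / (x2 - x1) = (9) / (4) mod 13 = 12
x3 = s^2 - x1 - x2 mod 13 = 12^2 - 4 - 8 = 2
y3 = s (x1 - x3) - y1 mod 13 = 12 * (4 - 2) - 2 = 9

P + Q = (2, 9)


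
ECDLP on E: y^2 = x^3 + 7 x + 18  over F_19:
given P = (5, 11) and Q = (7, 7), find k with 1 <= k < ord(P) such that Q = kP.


Enumerate multiples of P until we hit Q = (7, 7):
  1P = (5, 11)
  2P = (13, 11)
  3P = (1, 8)
  4P = (10, 9)
  5P = (11, 18)
  6P = (7, 12)
  7P = (12, 14)
  8P = (8, 4)
  9P = (3, 16)
  10P = (3, 3)
  11P = (8, 15)
  12P = (12, 5)
  13P = (7, 7)
Match found at i = 13.

k = 13


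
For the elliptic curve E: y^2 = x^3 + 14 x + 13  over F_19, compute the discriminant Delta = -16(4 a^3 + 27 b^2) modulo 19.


4 a^3 + 27 b^2 = 4*14^3 + 27*13^2 = 10976 + 4563 = 15539
Delta = -16 * (15539) = -248624
Delta mod 19 = 10

Delta = 10 (mod 19)


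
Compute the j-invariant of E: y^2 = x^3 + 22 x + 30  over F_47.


Delta = -16(4 a^3 + 27 b^2) mod 47 = 12
-1728 * (4 a)^3 = -1728 * (4*22)^3 mod 47 = 21
j = 21 * 12^(-1) mod 47 = 37

j = 37 (mod 47)


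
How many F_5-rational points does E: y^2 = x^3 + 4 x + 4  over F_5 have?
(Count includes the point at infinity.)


For each x in F_5, count y with y^2 = x^3 + 4 x + 4 mod 5:
  x = 0: RHS = 4, y in [2, 3]  -> 2 point(s)
  x = 1: RHS = 4, y in [2, 3]  -> 2 point(s)
  x = 2: RHS = 0, y in [0]  -> 1 point(s)
  x = 4: RHS = 4, y in [2, 3]  -> 2 point(s)
Affine points: 7. Add the point at infinity: total = 8.

#E(F_5) = 8


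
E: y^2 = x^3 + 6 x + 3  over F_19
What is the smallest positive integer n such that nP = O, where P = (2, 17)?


Compute successive multiples of P until we hit O:
  1P = (2, 17)
  2P = (2, 2)
  3P = O

ord(P) = 3


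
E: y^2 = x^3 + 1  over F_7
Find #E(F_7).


For each x in F_7, count y with y^2 = x^3 + 0 x + 1 mod 7:
  x = 0: RHS = 1, y in [1, 6]  -> 2 point(s)
  x = 1: RHS = 2, y in [3, 4]  -> 2 point(s)
  x = 2: RHS = 2, y in [3, 4]  -> 2 point(s)
  x = 3: RHS = 0, y in [0]  -> 1 point(s)
  x = 4: RHS = 2, y in [3, 4]  -> 2 point(s)
  x = 5: RHS = 0, y in [0]  -> 1 point(s)
  x = 6: RHS = 0, y in [0]  -> 1 point(s)
Affine points: 11. Add the point at infinity: total = 12.

#E(F_7) = 12


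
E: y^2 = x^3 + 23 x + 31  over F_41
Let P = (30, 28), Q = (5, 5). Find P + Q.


P != Q, so use the chord formula.
s = (y2 - y1) / (x2 - x1) = (18) / (16) mod 41 = 37
x3 = s^2 - x1 - x2 mod 41 = 37^2 - 30 - 5 = 22
y3 = s (x1 - x3) - y1 mod 41 = 37 * (30 - 22) - 28 = 22

P + Q = (22, 22)


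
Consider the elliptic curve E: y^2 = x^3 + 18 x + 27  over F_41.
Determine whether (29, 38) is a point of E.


Check whether y^2 = x^3 + 18 x + 27 (mod 41) for (x, y) = (29, 38).
LHS: y^2 = 38^2 mod 41 = 9
RHS: x^3 + 18 x + 27 = 29^3 + 18*29 + 27 mod 41 = 10
LHS != RHS

No, not on the curve


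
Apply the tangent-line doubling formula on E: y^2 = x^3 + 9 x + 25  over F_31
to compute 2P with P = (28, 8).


Doubling: s = (3 x1^2 + a) / (2 y1)
s = (3*28^2 + 9) / (2*8) mod 31 = 10
x3 = s^2 - 2 x1 mod 31 = 10^2 - 2*28 = 13
y3 = s (x1 - x3) - y1 mod 31 = 10 * (28 - 13) - 8 = 18

2P = (13, 18)


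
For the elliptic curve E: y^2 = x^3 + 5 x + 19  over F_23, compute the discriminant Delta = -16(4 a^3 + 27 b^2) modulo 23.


4 a^3 + 27 b^2 = 4*5^3 + 27*19^2 = 500 + 9747 = 10247
Delta = -16 * (10247) = -163952
Delta mod 23 = 15

Delta = 15 (mod 23)


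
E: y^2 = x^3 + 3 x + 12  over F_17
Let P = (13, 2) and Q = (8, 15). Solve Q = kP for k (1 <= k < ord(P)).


Enumerate multiples of P until we hit Q = (8, 15):
  1P = (13, 2)
  2P = (8, 15)
Match found at i = 2.

k = 2


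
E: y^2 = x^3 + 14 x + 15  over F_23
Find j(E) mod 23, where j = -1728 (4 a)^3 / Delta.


Delta = -16(4 a^3 + 27 b^2) mod 23 = 10
-1728 * (4 a)^3 = -1728 * (4*14)^3 mod 23 = 13
j = 13 * 10^(-1) mod 23 = 22

j = 22 (mod 23)


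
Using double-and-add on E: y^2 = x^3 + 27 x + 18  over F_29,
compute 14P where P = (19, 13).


k = 14 = 1110_2 (binary, LSB first: 0111)
Double-and-add from P = (19, 13):
  bit 0 = 0: acc unchanged = O
  bit 1 = 1: acc = O + (11, 14) = (11, 14)
  bit 2 = 1: acc = (11, 14) + (2, 14) = (16, 15)
  bit 3 = 1: acc = (16, 15) + (9, 27) = (17, 24)

14P = (17, 24)


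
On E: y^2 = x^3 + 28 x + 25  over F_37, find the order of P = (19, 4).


Compute successive multiples of P until we hit O:
  1P = (19, 4)
  2P = (10, 11)
  3P = (15, 34)
  4P = (13, 25)
  5P = (8, 13)
  6P = (7, 3)
  7P = (20, 36)
  8P = (23, 16)
  ... (continuing to 49P)
  49P = O

ord(P) = 49


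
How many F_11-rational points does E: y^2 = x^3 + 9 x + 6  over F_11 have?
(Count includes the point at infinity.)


For each x in F_11, count y with y^2 = x^3 + 9 x + 6 mod 11:
  x = 1: RHS = 5, y in [4, 7]  -> 2 point(s)
  x = 3: RHS = 5, y in [4, 7]  -> 2 point(s)
  x = 5: RHS = 0, y in [0]  -> 1 point(s)
  x = 6: RHS = 1, y in [1, 10]  -> 2 point(s)
  x = 7: RHS = 5, y in [4, 7]  -> 2 point(s)
Affine points: 9. Add the point at infinity: total = 10.

#E(F_11) = 10


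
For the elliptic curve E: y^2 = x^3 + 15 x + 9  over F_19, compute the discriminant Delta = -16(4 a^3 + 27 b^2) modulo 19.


4 a^3 + 27 b^2 = 4*15^3 + 27*9^2 = 13500 + 2187 = 15687
Delta = -16 * (15687) = -250992
Delta mod 19 = 17

Delta = 17 (mod 19)


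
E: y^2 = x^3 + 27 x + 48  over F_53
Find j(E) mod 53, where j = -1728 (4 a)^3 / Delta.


Delta = -16(4 a^3 + 27 b^2) mod 53 = 4
-1728 * (4 a)^3 = -1728 * (4*27)^3 mod 53 = 9
j = 9 * 4^(-1) mod 53 = 42

j = 42 (mod 53)


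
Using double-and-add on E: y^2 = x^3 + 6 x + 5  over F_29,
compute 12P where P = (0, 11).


k = 12 = 1100_2 (binary, LSB first: 0011)
Double-and-add from P = (0, 11):
  bit 0 = 0: acc unchanged = O
  bit 1 = 0: acc unchanged = O
  bit 2 = 1: acc = O + (9, 18) = (9, 18)
  bit 3 = 1: acc = (9, 18) + (24, 16) = (12, 23)

12P = (12, 23)


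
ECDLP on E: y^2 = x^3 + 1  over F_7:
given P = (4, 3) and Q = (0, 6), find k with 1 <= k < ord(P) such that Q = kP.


Enumerate multiples of P until we hit Q = (0, 6):
  1P = (4, 3)
  2P = (0, 1)
  3P = (5, 0)
  4P = (0, 6)
Match found at i = 4.

k = 4


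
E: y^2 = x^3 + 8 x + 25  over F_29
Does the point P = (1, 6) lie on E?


Check whether y^2 = x^3 + 8 x + 25 (mod 29) for (x, y) = (1, 6).
LHS: y^2 = 6^2 mod 29 = 7
RHS: x^3 + 8 x + 25 = 1^3 + 8*1 + 25 mod 29 = 5
LHS != RHS

No, not on the curve


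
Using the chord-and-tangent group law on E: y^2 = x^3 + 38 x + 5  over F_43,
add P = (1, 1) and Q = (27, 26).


P != Q, so use the chord formula.
s = (y2 - y1) / (x2 - x1) = (25) / (26) mod 43 = 39
x3 = s^2 - x1 - x2 mod 43 = 39^2 - 1 - 27 = 31
y3 = s (x1 - x3) - y1 mod 43 = 39 * (1 - 31) - 1 = 33

P + Q = (31, 33)


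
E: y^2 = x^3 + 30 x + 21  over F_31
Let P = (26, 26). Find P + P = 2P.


Doubling: s = (3 x1^2 + a) / (2 y1)
s = (3*26^2 + 30) / (2*26) mod 31 = 5
x3 = s^2 - 2 x1 mod 31 = 5^2 - 2*26 = 4
y3 = s (x1 - x3) - y1 mod 31 = 5 * (26 - 4) - 26 = 22

2P = (4, 22)


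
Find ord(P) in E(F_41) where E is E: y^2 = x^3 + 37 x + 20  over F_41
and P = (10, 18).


Compute successive multiples of P until we hit O:
  1P = (10, 18)
  2P = (39, 26)
  3P = (38, 28)
  4P = (13, 19)
  5P = (9, 37)
  6P = (14, 17)
  7P = (35, 19)
  8P = (33, 27)
  ... (continuing to 40P)
  40P = O

ord(P) = 40


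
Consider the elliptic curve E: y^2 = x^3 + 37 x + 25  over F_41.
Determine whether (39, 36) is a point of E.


Check whether y^2 = x^3 + 37 x + 25 (mod 41) for (x, y) = (39, 36).
LHS: y^2 = 36^2 mod 41 = 25
RHS: x^3 + 37 x + 25 = 39^3 + 37*39 + 25 mod 41 = 25
LHS = RHS

Yes, on the curve


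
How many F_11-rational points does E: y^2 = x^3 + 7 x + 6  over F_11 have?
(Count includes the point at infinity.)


For each x in F_11, count y with y^2 = x^3 + 7 x + 6 mod 11:
  x = 1: RHS = 3, y in [5, 6]  -> 2 point(s)
  x = 5: RHS = 1, y in [1, 10]  -> 2 point(s)
  x = 6: RHS = 0, y in [0]  -> 1 point(s)
  x = 10: RHS = 9, y in [3, 8]  -> 2 point(s)
Affine points: 7. Add the point at infinity: total = 8.

#E(F_11) = 8


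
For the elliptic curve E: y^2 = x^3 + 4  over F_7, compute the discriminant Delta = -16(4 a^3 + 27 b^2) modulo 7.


4 a^3 + 27 b^2 = 4*0^3 + 27*4^2 = 0 + 432 = 432
Delta = -16 * (432) = -6912
Delta mod 7 = 4

Delta = 4 (mod 7)


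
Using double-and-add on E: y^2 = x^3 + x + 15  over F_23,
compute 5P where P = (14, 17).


k = 5 = 101_2 (binary, LSB first: 101)
Double-and-add from P = (14, 17):
  bit 0 = 1: acc = O + (14, 17) = (14, 17)
  bit 1 = 0: acc unchanged = (14, 17)
  bit 2 = 1: acc = (14, 17) + (19, 4) = (17, 0)

5P = (17, 0)


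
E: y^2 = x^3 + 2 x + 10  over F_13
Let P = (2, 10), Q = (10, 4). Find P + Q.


P != Q, so use the chord formula.
s = (y2 - y1) / (x2 - x1) = (7) / (8) mod 13 = 9
x3 = s^2 - x1 - x2 mod 13 = 9^2 - 2 - 10 = 4
y3 = s (x1 - x3) - y1 mod 13 = 9 * (2 - 4) - 10 = 11

P + Q = (4, 11)


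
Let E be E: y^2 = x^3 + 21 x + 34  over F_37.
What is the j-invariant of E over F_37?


Delta = -16(4 a^3 + 27 b^2) mod 37 = 33
-1728 * (4 a)^3 = -1728 * (4*21)^3 mod 37 = 11
j = 11 * 33^(-1) mod 37 = 25

j = 25 (mod 37)


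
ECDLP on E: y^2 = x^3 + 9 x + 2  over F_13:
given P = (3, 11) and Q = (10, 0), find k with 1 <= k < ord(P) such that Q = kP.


Enumerate multiples of P until we hit Q = (10, 0):
  1P = (3, 11)
  2P = (10, 0)
Match found at i = 2.

k = 2


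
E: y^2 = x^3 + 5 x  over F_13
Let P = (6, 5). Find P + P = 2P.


Doubling: s = (3 x1^2 + a) / (2 y1)
s = (3*6^2 + 5) / (2*5) mod 13 = 10
x3 = s^2 - 2 x1 mod 13 = 10^2 - 2*6 = 10
y3 = s (x1 - x3) - y1 mod 13 = 10 * (6 - 10) - 5 = 7

2P = (10, 7)


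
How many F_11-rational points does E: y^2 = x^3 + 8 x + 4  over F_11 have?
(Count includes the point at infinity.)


For each x in F_11, count y with y^2 = x^3 + 8 x + 4 mod 11:
  x = 0: RHS = 4, y in [2, 9]  -> 2 point(s)
  x = 3: RHS = 0, y in [0]  -> 1 point(s)
  x = 4: RHS = 1, y in [1, 10]  -> 2 point(s)
  x = 5: RHS = 4, y in [2, 9]  -> 2 point(s)
  x = 6: RHS = 4, y in [2, 9]  -> 2 point(s)
Affine points: 9. Add the point at infinity: total = 10.

#E(F_11) = 10


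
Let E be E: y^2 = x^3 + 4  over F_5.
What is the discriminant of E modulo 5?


4 a^3 + 27 b^2 = 4*0^3 + 27*4^2 = 0 + 432 = 432
Delta = -16 * (432) = -6912
Delta mod 5 = 3

Delta = 3 (mod 5)


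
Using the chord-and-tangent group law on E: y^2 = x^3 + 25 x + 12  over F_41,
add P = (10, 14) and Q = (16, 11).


P != Q, so use the chord formula.
s = (y2 - y1) / (x2 - x1) = (38) / (6) mod 41 = 20
x3 = s^2 - x1 - x2 mod 41 = 20^2 - 10 - 16 = 5
y3 = s (x1 - x3) - y1 mod 41 = 20 * (10 - 5) - 14 = 4

P + Q = (5, 4)


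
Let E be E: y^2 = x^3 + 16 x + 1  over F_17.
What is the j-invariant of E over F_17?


Delta = -16(4 a^3 + 27 b^2) mod 17 = 6
-1728 * (4 a)^3 = -1728 * (4*16)^3 mod 17 = 7
j = 7 * 6^(-1) mod 17 = 4

j = 4 (mod 17)


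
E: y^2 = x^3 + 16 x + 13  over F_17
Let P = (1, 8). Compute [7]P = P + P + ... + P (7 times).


k = 7 = 111_2 (binary, LSB first: 111)
Double-and-add from P = (1, 8):
  bit 0 = 1: acc = O + (1, 8) = (1, 8)
  bit 1 = 1: acc = (1, 8) + (2, 11) = (6, 11)
  bit 2 = 1: acc = (6, 11) + (9, 11) = (2, 6)

7P = (2, 6)


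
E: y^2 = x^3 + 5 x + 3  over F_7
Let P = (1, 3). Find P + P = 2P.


Doubling: s = (3 x1^2 + a) / (2 y1)
s = (3*1^2 + 5) / (2*3) mod 7 = 6
x3 = s^2 - 2 x1 mod 7 = 6^2 - 2*1 = 6
y3 = s (x1 - x3) - y1 mod 7 = 6 * (1 - 6) - 3 = 2

2P = (6, 2)


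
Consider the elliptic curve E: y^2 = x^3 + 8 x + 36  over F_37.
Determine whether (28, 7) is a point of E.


Check whether y^2 = x^3 + 8 x + 36 (mod 37) for (x, y) = (28, 7).
LHS: y^2 = 7^2 mod 37 = 12
RHS: x^3 + 8 x + 36 = 28^3 + 8*28 + 36 mod 37 = 12
LHS = RHS

Yes, on the curve


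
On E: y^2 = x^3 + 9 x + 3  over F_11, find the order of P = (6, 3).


Compute successive multiples of P until we hit O:
  1P = (6, 3)
  2P = (8, 2)
  3P = (0, 5)
  4P = (10, 2)
  5P = (4, 2)
  6P = (4, 9)
  7P = (10, 9)
  8P = (0, 6)
  ... (continuing to 11P)
  11P = O

ord(P) = 11


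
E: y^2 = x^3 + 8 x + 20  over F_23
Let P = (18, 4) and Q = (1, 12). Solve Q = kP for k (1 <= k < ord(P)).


Enumerate multiples of P until we hit Q = (1, 12):
  1P = (18, 4)
  2P = (3, 5)
  3P = (11, 17)
  4P = (12, 21)
  5P = (17, 20)
  6P = (14, 1)
  7P = (16, 9)
  8P = (1, 11)
  9P = (6, 10)
  10P = (5, 1)
  11P = (4, 1)
  12P = (19, 4)
  13P = (9, 19)
  14P = (9, 4)
  15P = (19, 19)
  16P = (4, 22)
  17P = (5, 22)
  18P = (6, 13)
  19P = (1, 12)
Match found at i = 19.

k = 19


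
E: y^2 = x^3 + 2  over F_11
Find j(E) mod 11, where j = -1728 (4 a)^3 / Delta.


Delta = -16(4 a^3 + 27 b^2) mod 11 = 10
-1728 * (4 a)^3 = -1728 * (4*0)^3 mod 11 = 0
j = 0 * 10^(-1) mod 11 = 0

j = 0 (mod 11)


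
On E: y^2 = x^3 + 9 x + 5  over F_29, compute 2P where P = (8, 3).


Doubling: s = (3 x1^2 + a) / (2 y1)
s = (3*8^2 + 9) / (2*3) mod 29 = 19
x3 = s^2 - 2 x1 mod 29 = 19^2 - 2*8 = 26
y3 = s (x1 - x3) - y1 mod 29 = 19 * (8 - 26) - 3 = 3

2P = (26, 3)


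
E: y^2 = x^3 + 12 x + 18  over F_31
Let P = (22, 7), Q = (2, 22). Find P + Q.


P != Q, so use the chord formula.
s = (y2 - y1) / (x2 - x1) = (15) / (11) mod 31 = 7
x3 = s^2 - x1 - x2 mod 31 = 7^2 - 22 - 2 = 25
y3 = s (x1 - x3) - y1 mod 31 = 7 * (22 - 25) - 7 = 3

P + Q = (25, 3)


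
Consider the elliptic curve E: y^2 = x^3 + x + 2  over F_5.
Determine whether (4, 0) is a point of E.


Check whether y^2 = x^3 + 1 x + 2 (mod 5) for (x, y) = (4, 0).
LHS: y^2 = 0^2 mod 5 = 0
RHS: x^3 + 1 x + 2 = 4^3 + 1*4 + 2 mod 5 = 0
LHS = RHS

Yes, on the curve


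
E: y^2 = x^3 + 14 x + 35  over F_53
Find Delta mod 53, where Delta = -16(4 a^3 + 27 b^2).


4 a^3 + 27 b^2 = 4*14^3 + 27*35^2 = 10976 + 33075 = 44051
Delta = -16 * (44051) = -704816
Delta mod 53 = 31

Delta = 31 (mod 53)


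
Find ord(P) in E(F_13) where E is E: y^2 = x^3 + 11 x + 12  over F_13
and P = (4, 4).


Compute successive multiples of P until we hit O:
  1P = (4, 4)
  2P = (8, 12)
  3P = (5, 7)
  4P = (0, 8)
  5P = (10, 2)
  6P = (2, 4)
  7P = (7, 9)
  8P = (12, 0)
  ... (continuing to 16P)
  16P = O

ord(P) = 16


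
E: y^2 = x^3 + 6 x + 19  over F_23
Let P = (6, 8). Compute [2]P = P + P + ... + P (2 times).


k = 2 = 10_2 (binary, LSB first: 01)
Double-and-add from P = (6, 8):
  bit 0 = 0: acc unchanged = O
  bit 1 = 1: acc = O + (19, 0) = (19, 0)

2P = (19, 0)


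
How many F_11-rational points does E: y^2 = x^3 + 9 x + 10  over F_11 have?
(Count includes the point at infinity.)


For each x in F_11, count y with y^2 = x^3 + 9 x + 10 mod 11:
  x = 1: RHS = 9, y in [3, 8]  -> 2 point(s)
  x = 2: RHS = 3, y in [5, 6]  -> 2 point(s)
  x = 3: RHS = 9, y in [3, 8]  -> 2 point(s)
  x = 4: RHS = 0, y in [0]  -> 1 point(s)
  x = 5: RHS = 4, y in [2, 9]  -> 2 point(s)
  x = 6: RHS = 5, y in [4, 7]  -> 2 point(s)
  x = 7: RHS = 9, y in [3, 8]  -> 2 point(s)
  x = 8: RHS = 0, y in [0]  -> 1 point(s)
  x = 10: RHS = 0, y in [0]  -> 1 point(s)
Affine points: 15. Add the point at infinity: total = 16.

#E(F_11) = 16


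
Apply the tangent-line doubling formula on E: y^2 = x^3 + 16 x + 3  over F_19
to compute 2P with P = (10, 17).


Doubling: s = (3 x1^2 + a) / (2 y1)
s = (3*10^2 + 16) / (2*17) mod 19 = 16
x3 = s^2 - 2 x1 mod 19 = 16^2 - 2*10 = 8
y3 = s (x1 - x3) - y1 mod 19 = 16 * (10 - 8) - 17 = 15

2P = (8, 15)


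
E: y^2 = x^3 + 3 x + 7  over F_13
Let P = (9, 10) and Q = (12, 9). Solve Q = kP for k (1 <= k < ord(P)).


Enumerate multiples of P until we hit Q = (12, 9):
  1P = (9, 10)
  2P = (12, 9)
Match found at i = 2.

k = 2


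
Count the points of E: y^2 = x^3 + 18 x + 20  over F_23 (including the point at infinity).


For each x in F_23, count y with y^2 = x^3 + 18 x + 20 mod 23:
  x = 1: RHS = 16, y in [4, 19]  -> 2 point(s)
  x = 2: RHS = 18, y in [8, 15]  -> 2 point(s)
  x = 3: RHS = 9, y in [3, 20]  -> 2 point(s)
  x = 4: RHS = 18, y in [8, 15]  -> 2 point(s)
  x = 7: RHS = 6, y in [11, 12]  -> 2 point(s)
  x = 8: RHS = 9, y in [3, 20]  -> 2 point(s)
  x = 10: RHS = 4, y in [2, 21]  -> 2 point(s)
  x = 11: RHS = 8, y in [10, 13]  -> 2 point(s)
  x = 12: RHS = 9, y in [3, 20]  -> 2 point(s)
  x = 13: RHS = 13, y in [6, 17]  -> 2 point(s)
  x = 14: RHS = 3, y in [7, 16]  -> 2 point(s)
  x = 15: RHS = 8, y in [10, 13]  -> 2 point(s)
  x = 17: RHS = 18, y in [8, 15]  -> 2 point(s)
  x = 18: RHS = 12, y in [9, 14]  -> 2 point(s)
  x = 20: RHS = 8, y in [10, 13]  -> 2 point(s)
  x = 22: RHS = 1, y in [1, 22]  -> 2 point(s)
Affine points: 32. Add the point at infinity: total = 33.

#E(F_23) = 33


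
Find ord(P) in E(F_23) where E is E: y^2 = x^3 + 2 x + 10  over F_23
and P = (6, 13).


Compute successive multiples of P until we hit O:
  1P = (6, 13)
  2P = (1, 17)
  3P = (1, 6)
  4P = (6, 10)
  5P = O

ord(P) = 5


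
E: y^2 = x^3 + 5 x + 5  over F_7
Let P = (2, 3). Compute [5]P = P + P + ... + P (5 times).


k = 5 = 101_2 (binary, LSB first: 101)
Double-and-add from P = (2, 3):
  bit 0 = 1: acc = O + (2, 3) = (2, 3)
  bit 1 = 0: acc unchanged = (2, 3)
  bit 2 = 1: acc = (2, 3) + (1, 2) = (5, 1)

5P = (5, 1)


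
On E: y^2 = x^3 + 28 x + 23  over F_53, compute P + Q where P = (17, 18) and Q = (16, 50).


P != Q, so use the chord formula.
s = (y2 - y1) / (x2 - x1) = (32) / (52) mod 53 = 21
x3 = s^2 - x1 - x2 mod 53 = 21^2 - 17 - 16 = 37
y3 = s (x1 - x3) - y1 mod 53 = 21 * (17 - 37) - 18 = 39

P + Q = (37, 39)


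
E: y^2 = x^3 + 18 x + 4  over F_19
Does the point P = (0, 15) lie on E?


Check whether y^2 = x^3 + 18 x + 4 (mod 19) for (x, y) = (0, 15).
LHS: y^2 = 15^2 mod 19 = 16
RHS: x^3 + 18 x + 4 = 0^3 + 18*0 + 4 mod 19 = 4
LHS != RHS

No, not on the curve


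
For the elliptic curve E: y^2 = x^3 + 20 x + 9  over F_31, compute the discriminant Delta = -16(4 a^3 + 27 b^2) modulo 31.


4 a^3 + 27 b^2 = 4*20^3 + 27*9^2 = 32000 + 2187 = 34187
Delta = -16 * (34187) = -546992
Delta mod 31 = 3

Delta = 3 (mod 31)


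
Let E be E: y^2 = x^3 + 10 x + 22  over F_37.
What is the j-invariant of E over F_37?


Delta = -16(4 a^3 + 27 b^2) mod 37 = 9
-1728 * (4 a)^3 = -1728 * (4*10)^3 mod 37 = 1
j = 1 * 9^(-1) mod 37 = 33

j = 33 (mod 37)


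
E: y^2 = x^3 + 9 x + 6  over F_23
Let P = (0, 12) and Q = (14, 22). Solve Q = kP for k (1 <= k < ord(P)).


Enumerate multiples of P until we hit Q = (14, 22):
  1P = (0, 12)
  2P = (12, 18)
  3P = (17, 14)
  4P = (1, 19)
  5P = (2, 20)
  6P = (14, 1)
  7P = (21, 16)
  8P = (6, 0)
  9P = (21, 7)
  10P = (14, 22)
Match found at i = 10.

k = 10


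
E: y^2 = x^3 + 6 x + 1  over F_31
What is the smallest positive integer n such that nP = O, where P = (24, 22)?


Compute successive multiples of P until we hit O:
  1P = (24, 22)
  2P = (1, 15)
  3P = (15, 5)
  4P = (17, 5)
  5P = (25, 11)
  6P = (10, 10)
  7P = (30, 26)
  8P = (5, 1)
  ... (continuing to 35P)
  35P = O

ord(P) = 35


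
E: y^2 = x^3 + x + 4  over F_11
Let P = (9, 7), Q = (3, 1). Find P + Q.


P != Q, so use the chord formula.
s = (y2 - y1) / (x2 - x1) = (5) / (5) mod 11 = 1
x3 = s^2 - x1 - x2 mod 11 = 1^2 - 9 - 3 = 0
y3 = s (x1 - x3) - y1 mod 11 = 1 * (9 - 0) - 7 = 2

P + Q = (0, 2)


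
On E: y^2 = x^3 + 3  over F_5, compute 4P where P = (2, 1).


k = 4 = 100_2 (binary, LSB first: 001)
Double-and-add from P = (2, 1):
  bit 0 = 0: acc unchanged = O
  bit 1 = 0: acc unchanged = O
  bit 2 = 1: acc = O + (2, 1) = (2, 1)

4P = (2, 1)


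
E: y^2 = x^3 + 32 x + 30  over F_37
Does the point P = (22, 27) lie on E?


Check whether y^2 = x^3 + 32 x + 30 (mod 37) for (x, y) = (22, 27).
LHS: y^2 = 27^2 mod 37 = 26
RHS: x^3 + 32 x + 30 = 22^3 + 32*22 + 30 mod 37 = 23
LHS != RHS

No, not on the curve


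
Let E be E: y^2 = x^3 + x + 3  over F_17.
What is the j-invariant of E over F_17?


Delta = -16(4 a^3 + 27 b^2) mod 17 = 9
-1728 * (4 a)^3 = -1728 * (4*1)^3 mod 17 = 10
j = 10 * 9^(-1) mod 17 = 3

j = 3 (mod 17)


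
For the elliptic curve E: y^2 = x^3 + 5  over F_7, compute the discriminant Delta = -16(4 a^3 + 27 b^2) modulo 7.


4 a^3 + 27 b^2 = 4*0^3 + 27*5^2 = 0 + 675 = 675
Delta = -16 * (675) = -10800
Delta mod 7 = 1

Delta = 1 (mod 7)


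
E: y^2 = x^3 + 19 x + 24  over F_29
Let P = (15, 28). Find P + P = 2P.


Doubling: s = (3 x1^2 + a) / (2 y1)
s = (3*15^2 + 19) / (2*28) mod 29 = 1
x3 = s^2 - 2 x1 mod 29 = 1^2 - 2*15 = 0
y3 = s (x1 - x3) - y1 mod 29 = 1 * (15 - 0) - 28 = 16

2P = (0, 16)


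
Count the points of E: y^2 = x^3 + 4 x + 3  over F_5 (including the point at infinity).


For each x in F_5, count y with y^2 = x^3 + 4 x + 3 mod 5:
  x = 2: RHS = 4, y in [2, 3]  -> 2 point(s)
Affine points: 2. Add the point at infinity: total = 3.

#E(F_5) = 3


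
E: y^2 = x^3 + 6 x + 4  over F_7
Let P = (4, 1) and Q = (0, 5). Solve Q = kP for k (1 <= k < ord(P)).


Enumerate multiples of P until we hit Q = (0, 5):
  1P = (4, 1)
  2P = (0, 2)
  3P = (0, 5)
Match found at i = 3.

k = 3


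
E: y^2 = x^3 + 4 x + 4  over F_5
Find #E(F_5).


For each x in F_5, count y with y^2 = x^3 + 4 x + 4 mod 5:
  x = 0: RHS = 4, y in [2, 3]  -> 2 point(s)
  x = 1: RHS = 4, y in [2, 3]  -> 2 point(s)
  x = 2: RHS = 0, y in [0]  -> 1 point(s)
  x = 4: RHS = 4, y in [2, 3]  -> 2 point(s)
Affine points: 7. Add the point at infinity: total = 8.

#E(F_5) = 8


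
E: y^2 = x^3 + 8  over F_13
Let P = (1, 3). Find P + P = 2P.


Doubling: s = (3 x1^2 + a) / (2 y1)
s = (3*1^2 + 0) / (2*3) mod 13 = 7
x3 = s^2 - 2 x1 mod 13 = 7^2 - 2*1 = 8
y3 = s (x1 - x3) - y1 mod 13 = 7 * (1 - 8) - 3 = 0

2P = (8, 0)


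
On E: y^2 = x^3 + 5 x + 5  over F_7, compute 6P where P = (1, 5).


k = 6 = 110_2 (binary, LSB first: 011)
Double-and-add from P = (1, 5):
  bit 0 = 0: acc unchanged = O
  bit 1 = 1: acc = O + (2, 4) = (2, 4)
  bit 2 = 1: acc = (2, 4) + (5, 1) = (1, 2)

6P = (1, 2)


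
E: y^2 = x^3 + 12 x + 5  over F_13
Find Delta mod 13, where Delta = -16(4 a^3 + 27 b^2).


4 a^3 + 27 b^2 = 4*12^3 + 27*5^2 = 6912 + 675 = 7587
Delta = -16 * (7587) = -121392
Delta mod 13 = 2

Delta = 2 (mod 13)


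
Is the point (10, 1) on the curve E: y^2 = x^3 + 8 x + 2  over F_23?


Check whether y^2 = x^3 + 8 x + 2 (mod 23) for (x, y) = (10, 1).
LHS: y^2 = 1^2 mod 23 = 1
RHS: x^3 + 8 x + 2 = 10^3 + 8*10 + 2 mod 23 = 1
LHS = RHS

Yes, on the curve


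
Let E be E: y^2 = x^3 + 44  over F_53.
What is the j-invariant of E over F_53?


Delta = -16(4 a^3 + 27 b^2) mod 53 = 41
-1728 * (4 a)^3 = -1728 * (4*0)^3 mod 53 = 0
j = 0 * 41^(-1) mod 53 = 0

j = 0 (mod 53)


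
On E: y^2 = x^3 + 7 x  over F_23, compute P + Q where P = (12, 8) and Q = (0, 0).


P != Q, so use the chord formula.
s = (y2 - y1) / (x2 - x1) = (15) / (11) mod 23 = 16
x3 = s^2 - x1 - x2 mod 23 = 16^2 - 12 - 0 = 14
y3 = s (x1 - x3) - y1 mod 23 = 16 * (12 - 14) - 8 = 6

P + Q = (14, 6)


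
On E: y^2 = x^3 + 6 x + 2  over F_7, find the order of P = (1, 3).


Compute successive multiples of P until we hit O:
  1P = (1, 3)
  2P = (2, 6)
  3P = (6, 3)
  4P = (0, 4)
  5P = (0, 3)
  6P = (6, 4)
  7P = (2, 1)
  8P = (1, 4)
  ... (continuing to 9P)
  9P = O

ord(P) = 9


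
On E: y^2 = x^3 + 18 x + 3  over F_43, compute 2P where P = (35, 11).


Doubling: s = (3 x1^2 + a) / (2 y1)
s = (3*35^2 + 18) / (2*11) mod 43 = 33
x3 = s^2 - 2 x1 mod 43 = 33^2 - 2*35 = 30
y3 = s (x1 - x3) - y1 mod 43 = 33 * (35 - 30) - 11 = 25

2P = (30, 25)


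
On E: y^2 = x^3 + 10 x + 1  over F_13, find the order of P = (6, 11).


Compute successive multiples of P until we hit O:
  1P = (6, 11)
  2P = (10, 3)
  3P = (1, 5)
  4P = (9, 1)
  5P = (12, 9)
  6P = (11, 8)
  7P = (0, 1)
  8P = (4, 1)
  ... (continuing to 19P)
  19P = O

ord(P) = 19


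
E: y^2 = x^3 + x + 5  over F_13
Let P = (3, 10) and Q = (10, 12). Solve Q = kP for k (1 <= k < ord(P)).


Enumerate multiples of P until we hit Q = (10, 12):
  1P = (3, 10)
  2P = (10, 1)
  3P = (12, 9)
  4P = (7, 2)
  5P = (7, 11)
  6P = (12, 4)
  7P = (10, 12)
Match found at i = 7.

k = 7


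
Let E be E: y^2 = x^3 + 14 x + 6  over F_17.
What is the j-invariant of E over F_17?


Delta = -16(4 a^3 + 27 b^2) mod 17 = 14
-1728 * (4 a)^3 = -1728 * (4*14)^3 mod 17 = 2
j = 2 * 14^(-1) mod 17 = 5

j = 5 (mod 17)


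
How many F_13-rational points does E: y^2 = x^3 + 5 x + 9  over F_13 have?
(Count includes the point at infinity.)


For each x in F_13, count y with y^2 = x^3 + 5 x + 9 mod 13:
  x = 0: RHS = 9, y in [3, 10]  -> 2 point(s)
  x = 2: RHS = 1, y in [1, 12]  -> 2 point(s)
  x = 3: RHS = 12, y in [5, 8]  -> 2 point(s)
  x = 5: RHS = 3, y in [4, 9]  -> 2 point(s)
  x = 7: RHS = 10, y in [6, 7]  -> 2 point(s)
  x = 9: RHS = 3, y in [4, 9]  -> 2 point(s)
  x = 11: RHS = 4, y in [2, 11]  -> 2 point(s)
  x = 12: RHS = 3, y in [4, 9]  -> 2 point(s)
Affine points: 16. Add the point at infinity: total = 17.

#E(F_13) = 17


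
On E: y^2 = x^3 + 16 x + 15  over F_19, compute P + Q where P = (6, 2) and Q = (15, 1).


P != Q, so use the chord formula.
s = (y2 - y1) / (x2 - x1) = (18) / (9) mod 19 = 2
x3 = s^2 - x1 - x2 mod 19 = 2^2 - 6 - 15 = 2
y3 = s (x1 - x3) - y1 mod 19 = 2 * (6 - 2) - 2 = 6

P + Q = (2, 6)


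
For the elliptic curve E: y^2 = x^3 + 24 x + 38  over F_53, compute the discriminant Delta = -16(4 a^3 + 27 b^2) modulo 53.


4 a^3 + 27 b^2 = 4*24^3 + 27*38^2 = 55296 + 38988 = 94284
Delta = -16 * (94284) = -1508544
Delta mod 53 = 48

Delta = 48 (mod 53)


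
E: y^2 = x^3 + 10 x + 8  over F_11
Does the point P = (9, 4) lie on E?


Check whether y^2 = x^3 + 10 x + 8 (mod 11) for (x, y) = (9, 4).
LHS: y^2 = 4^2 mod 11 = 5
RHS: x^3 + 10 x + 8 = 9^3 + 10*9 + 8 mod 11 = 2
LHS != RHS

No, not on the curve


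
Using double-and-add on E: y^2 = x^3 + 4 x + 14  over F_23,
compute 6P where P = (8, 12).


k = 6 = 110_2 (binary, LSB first: 011)
Double-and-add from P = (8, 12):
  bit 0 = 0: acc unchanged = O
  bit 1 = 1: acc = O + (13, 20) = (13, 20)
  bit 2 = 1: acc = (13, 20) + (6, 1) = (17, 2)

6P = (17, 2)


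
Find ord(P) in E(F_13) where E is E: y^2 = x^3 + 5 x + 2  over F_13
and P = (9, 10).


Compute successive multiples of P until we hit O:
  1P = (9, 10)
  2P = (12, 10)
  3P = (5, 3)
  4P = (11, 6)
  5P = (10, 5)
  6P = (6, 1)
  7P = (7, 9)
  8P = (7, 4)
  ... (continuing to 15P)
  15P = O

ord(P) = 15


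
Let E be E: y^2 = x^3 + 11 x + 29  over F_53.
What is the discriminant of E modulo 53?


4 a^3 + 27 b^2 = 4*11^3 + 27*29^2 = 5324 + 22707 = 28031
Delta = -16 * (28031) = -448496
Delta mod 53 = 43

Delta = 43 (mod 53)


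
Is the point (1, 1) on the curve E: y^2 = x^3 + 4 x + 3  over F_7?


Check whether y^2 = x^3 + 4 x + 3 (mod 7) for (x, y) = (1, 1).
LHS: y^2 = 1^2 mod 7 = 1
RHS: x^3 + 4 x + 3 = 1^3 + 4*1 + 3 mod 7 = 1
LHS = RHS

Yes, on the curve


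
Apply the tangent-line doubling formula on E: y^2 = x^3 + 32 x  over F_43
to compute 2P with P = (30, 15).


Doubling: s = (3 x1^2 + a) / (2 y1)
s = (3*30^2 + 32) / (2*15) mod 43 = 28
x3 = s^2 - 2 x1 mod 43 = 28^2 - 2*30 = 36
y3 = s (x1 - x3) - y1 mod 43 = 28 * (30 - 36) - 15 = 32

2P = (36, 32)


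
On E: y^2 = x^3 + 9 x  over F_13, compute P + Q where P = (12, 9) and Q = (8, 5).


P != Q, so use the chord formula.
s = (y2 - y1) / (x2 - x1) = (9) / (9) mod 13 = 1
x3 = s^2 - x1 - x2 mod 13 = 1^2 - 12 - 8 = 7
y3 = s (x1 - x3) - y1 mod 13 = 1 * (12 - 7) - 9 = 9

P + Q = (7, 9)


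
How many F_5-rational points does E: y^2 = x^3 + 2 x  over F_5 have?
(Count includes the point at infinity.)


For each x in F_5, count y with y^2 = x^3 + 2 x + 0 mod 5:
  x = 0: RHS = 0, y in [0]  -> 1 point(s)
Affine points: 1. Add the point at infinity: total = 2.

#E(F_5) = 2


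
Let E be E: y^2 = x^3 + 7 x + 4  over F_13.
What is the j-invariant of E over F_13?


Delta = -16(4 a^3 + 27 b^2) mod 13 = 9
-1728 * (4 a)^3 = -1728 * (4*7)^3 mod 13 = 8
j = 8 * 9^(-1) mod 13 = 11

j = 11 (mod 13)


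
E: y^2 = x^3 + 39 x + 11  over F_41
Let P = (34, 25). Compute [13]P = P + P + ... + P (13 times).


k = 13 = 1101_2 (binary, LSB first: 1011)
Double-and-add from P = (34, 25):
  bit 0 = 1: acc = O + (34, 25) = (34, 25)
  bit 1 = 0: acc unchanged = (34, 25)
  bit 2 = 1: acc = (34, 25) + (6, 16) = (9, 5)
  bit 3 = 1: acc = (9, 5) + (27, 40) = (37, 18)

13P = (37, 18)


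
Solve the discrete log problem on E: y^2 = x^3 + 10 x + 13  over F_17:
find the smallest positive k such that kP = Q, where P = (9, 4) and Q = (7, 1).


Enumerate multiples of P until we hit Q = (7, 1):
  1P = (9, 4)
  2P = (15, 6)
  3P = (12, 12)
  4P = (5, 1)
  5P = (11, 3)
  6P = (10, 5)
  7P = (16, 6)
  8P = (7, 16)
  9P = (3, 11)
  10P = (4, 10)
  11P = (0, 9)
  12P = (6, 0)
  13P = (0, 8)
  14P = (4, 7)
  15P = (3, 6)
  16P = (7, 1)
Match found at i = 16.

k = 16


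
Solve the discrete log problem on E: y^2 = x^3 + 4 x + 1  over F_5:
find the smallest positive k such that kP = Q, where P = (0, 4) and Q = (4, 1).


Enumerate multiples of P until we hit Q = (4, 1):
  1P = (0, 4)
  2P = (4, 4)
  3P = (1, 1)
  4P = (3, 0)
  5P = (1, 4)
  6P = (4, 1)
Match found at i = 6.

k = 6


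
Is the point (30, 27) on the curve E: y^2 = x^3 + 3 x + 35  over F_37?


Check whether y^2 = x^3 + 3 x + 35 (mod 37) for (x, y) = (30, 27).
LHS: y^2 = 27^2 mod 37 = 26
RHS: x^3 + 3 x + 35 = 30^3 + 3*30 + 35 mod 37 = 4
LHS != RHS

No, not on the curve


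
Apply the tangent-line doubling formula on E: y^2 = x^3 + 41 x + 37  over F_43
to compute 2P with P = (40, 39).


Doubling: s = (3 x1^2 + a) / (2 y1)
s = (3*40^2 + 41) / (2*39) mod 43 = 13
x3 = s^2 - 2 x1 mod 43 = 13^2 - 2*40 = 3
y3 = s (x1 - x3) - y1 mod 43 = 13 * (40 - 3) - 39 = 12

2P = (3, 12)


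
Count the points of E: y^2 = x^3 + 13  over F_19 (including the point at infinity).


For each x in F_19, count y with y^2 = x^3 + 0 x + 13 mod 19:
  x = 4: RHS = 1, y in [1, 18]  -> 2 point(s)
  x = 5: RHS = 5, y in [9, 10]  -> 2 point(s)
  x = 6: RHS = 1, y in [1, 18]  -> 2 point(s)
  x = 9: RHS = 1, y in [1, 18]  -> 2 point(s)
  x = 10: RHS = 6, y in [5, 14]  -> 2 point(s)
  x = 13: RHS = 6, y in [5, 14]  -> 2 point(s)
  x = 15: RHS = 6, y in [5, 14]  -> 2 point(s)
  x = 16: RHS = 5, y in [9, 10]  -> 2 point(s)
  x = 17: RHS = 5, y in [9, 10]  -> 2 point(s)
Affine points: 18. Add the point at infinity: total = 19.

#E(F_19) = 19


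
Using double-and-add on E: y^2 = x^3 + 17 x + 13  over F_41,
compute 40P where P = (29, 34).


k = 40 = 101000_2 (binary, LSB first: 000101)
Double-and-add from P = (29, 34):
  bit 0 = 0: acc unchanged = O
  bit 1 = 0: acc unchanged = O
  bit 2 = 0: acc unchanged = O
  bit 3 = 1: acc = O + (23, 36) = (23, 36)
  bit 4 = 0: acc unchanged = (23, 36)
  bit 5 = 1: acc = (23, 36) + (35, 8) = (34, 17)

40P = (34, 17)


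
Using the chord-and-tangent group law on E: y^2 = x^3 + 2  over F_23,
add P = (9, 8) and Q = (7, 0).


P != Q, so use the chord formula.
s = (y2 - y1) / (x2 - x1) = (15) / (21) mod 23 = 4
x3 = s^2 - x1 - x2 mod 23 = 4^2 - 9 - 7 = 0
y3 = s (x1 - x3) - y1 mod 23 = 4 * (9 - 0) - 8 = 5

P + Q = (0, 5)


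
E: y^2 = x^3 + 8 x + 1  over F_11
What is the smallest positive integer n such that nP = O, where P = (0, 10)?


Compute successive multiples of P until we hit O:
  1P = (0, 10)
  2P = (5, 10)
  3P = (6, 1)
  4P = (10, 5)
  5P = (4, 3)
  6P = (8, 4)
  7P = (7, 9)
  8P = (2, 6)
  ... (continuing to 17P)
  17P = O

ord(P) = 17


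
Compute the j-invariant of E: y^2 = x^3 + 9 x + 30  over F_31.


Delta = -16(4 a^3 + 27 b^2) mod 31 = 1
-1728 * (4 a)^3 = -1728 * (4*9)^3 mod 31 = 8
j = 8 * 1^(-1) mod 31 = 8

j = 8 (mod 31)


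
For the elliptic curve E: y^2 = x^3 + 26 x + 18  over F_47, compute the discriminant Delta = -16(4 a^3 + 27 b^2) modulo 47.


4 a^3 + 27 b^2 = 4*26^3 + 27*18^2 = 70304 + 8748 = 79052
Delta = -16 * (79052) = -1264832
Delta mod 47 = 32

Delta = 32 (mod 47)


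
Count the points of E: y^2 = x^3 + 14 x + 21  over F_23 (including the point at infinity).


For each x in F_23, count y with y^2 = x^3 + 14 x + 21 mod 23:
  x = 1: RHS = 13, y in [6, 17]  -> 2 point(s)
  x = 4: RHS = 3, y in [7, 16]  -> 2 point(s)
  x = 5: RHS = 9, y in [3, 20]  -> 2 point(s)
  x = 7: RHS = 2, y in [5, 18]  -> 2 point(s)
  x = 8: RHS = 1, y in [1, 22]  -> 2 point(s)
  x = 9: RHS = 2, y in [5, 18]  -> 2 point(s)
  x = 12: RHS = 8, y in [10, 13]  -> 2 point(s)
  x = 13: RHS = 8, y in [10, 13]  -> 2 point(s)
  x = 15: RHS = 18, y in [8, 15]  -> 2 point(s)
  x = 19: RHS = 16, y in [4, 19]  -> 2 point(s)
  x = 21: RHS = 8, y in [10, 13]  -> 2 point(s)
  x = 22: RHS = 6, y in [11, 12]  -> 2 point(s)
Affine points: 24. Add the point at infinity: total = 25.

#E(F_23) = 25


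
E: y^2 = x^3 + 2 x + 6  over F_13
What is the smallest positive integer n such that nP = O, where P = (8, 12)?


Compute successive multiples of P until we hit O:
  1P = (8, 12)
  2P = (7, 8)
  3P = (1, 3)
  4P = (3, 0)
  5P = (1, 10)
  6P = (7, 5)
  7P = (8, 1)
  8P = O

ord(P) = 8


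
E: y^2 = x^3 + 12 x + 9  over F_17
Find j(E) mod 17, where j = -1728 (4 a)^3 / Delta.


Delta = -16(4 a^3 + 27 b^2) mod 17 = 4
-1728 * (4 a)^3 = -1728 * (4*12)^3 mod 17 = 8
j = 8 * 4^(-1) mod 17 = 2

j = 2 (mod 17)


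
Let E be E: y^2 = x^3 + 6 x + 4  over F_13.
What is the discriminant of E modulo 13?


4 a^3 + 27 b^2 = 4*6^3 + 27*4^2 = 864 + 432 = 1296
Delta = -16 * (1296) = -20736
Delta mod 13 = 12

Delta = 12 (mod 13)


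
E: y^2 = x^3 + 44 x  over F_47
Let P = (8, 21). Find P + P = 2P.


Doubling: s = (3 x1^2 + a) / (2 y1)
s = (3*8^2 + 44) / (2*21) mod 47 = 28
x3 = s^2 - 2 x1 mod 47 = 28^2 - 2*8 = 16
y3 = s (x1 - x3) - y1 mod 47 = 28 * (8 - 16) - 21 = 37

2P = (16, 37)


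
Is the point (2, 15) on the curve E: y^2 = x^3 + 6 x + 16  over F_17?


Check whether y^2 = x^3 + 6 x + 16 (mod 17) for (x, y) = (2, 15).
LHS: y^2 = 15^2 mod 17 = 4
RHS: x^3 + 6 x + 16 = 2^3 + 6*2 + 16 mod 17 = 2
LHS != RHS

No, not on the curve


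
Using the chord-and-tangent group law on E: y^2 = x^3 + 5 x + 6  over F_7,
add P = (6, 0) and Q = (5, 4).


P != Q, so use the chord formula.
s = (y2 - y1) / (x2 - x1) = (4) / (6) mod 7 = 3
x3 = s^2 - x1 - x2 mod 7 = 3^2 - 6 - 5 = 5
y3 = s (x1 - x3) - y1 mod 7 = 3 * (6 - 5) - 0 = 3

P + Q = (5, 3)


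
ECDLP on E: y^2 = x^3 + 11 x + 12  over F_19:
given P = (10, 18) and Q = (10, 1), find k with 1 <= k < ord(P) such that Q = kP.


Enumerate multiples of P until we hit Q = (10, 1):
  1P = (10, 18)
  2P = (16, 3)
  3P = (4, 5)
  4P = (6, 16)
  5P = (8, 2)
  6P = (8, 17)
  7P = (6, 3)
  8P = (4, 14)
  9P = (16, 16)
  10P = (10, 1)
Match found at i = 10.

k = 10


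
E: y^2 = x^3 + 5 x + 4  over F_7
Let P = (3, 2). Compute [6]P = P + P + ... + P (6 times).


k = 6 = 110_2 (binary, LSB first: 011)
Double-and-add from P = (3, 2):
  bit 0 = 0: acc unchanged = O
  bit 1 = 1: acc = O + (2, 6) = (2, 6)
  bit 2 = 1: acc = (2, 6) + (0, 5) = (0, 2)

6P = (0, 2)
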